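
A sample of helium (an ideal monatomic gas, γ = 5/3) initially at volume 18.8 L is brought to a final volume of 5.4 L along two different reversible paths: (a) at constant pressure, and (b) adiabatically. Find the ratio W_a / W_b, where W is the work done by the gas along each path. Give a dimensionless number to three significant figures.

W_a / W_b ≈ 0.366

Path (a) isobaric: W = P₁(V₂ − V₁) → W_a/(P₁V₁) = -0.7128.
Path (b) adiabatic: W = P₁V₁(1 − (V₁/V₂)^(γ−1))/(γ−1) → W_b/(P₁V₁) = -1.946.
W_a / W_b = -0.7128 / -1.946 = 0.3663.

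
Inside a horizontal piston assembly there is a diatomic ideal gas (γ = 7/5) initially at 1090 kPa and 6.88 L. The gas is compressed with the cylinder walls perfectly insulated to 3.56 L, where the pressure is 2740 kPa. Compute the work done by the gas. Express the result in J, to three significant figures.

W ≈ -5640 J

Adiabatic: W = (P₁V₁ − P₂V₂)/(γ − 1) with γ = 7/5.
P₁V₁ = 7499 J, P₂V₂ = 9754 J.
W = (7499 − 9754) / 0.4 = -5638 J.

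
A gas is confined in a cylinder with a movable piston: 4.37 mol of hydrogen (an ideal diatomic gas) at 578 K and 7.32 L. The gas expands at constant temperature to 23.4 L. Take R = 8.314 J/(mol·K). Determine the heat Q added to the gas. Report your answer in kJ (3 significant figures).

Q ≈ 24.4 kJ

Isothermal ⇒ ΔU = 0, so Q = W = nRT ln(V₂/V₁).
Q = (4.37)(8.314)(578) ln(23.4/7.32) = 21000 × 1.162 = 24405 J.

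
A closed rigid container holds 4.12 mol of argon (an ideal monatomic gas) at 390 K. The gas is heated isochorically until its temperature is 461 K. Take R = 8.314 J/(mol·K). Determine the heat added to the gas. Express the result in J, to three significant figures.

Constant volume ⇒ W = 0, so Q = ΔU = nCᵥΔT with Cᵥ = 3R/2 = 12.47 J/(mol·K).
ΔU = (4.12)(12.47)(461 − 390) = 3648 J.

Q ≈ 3650 J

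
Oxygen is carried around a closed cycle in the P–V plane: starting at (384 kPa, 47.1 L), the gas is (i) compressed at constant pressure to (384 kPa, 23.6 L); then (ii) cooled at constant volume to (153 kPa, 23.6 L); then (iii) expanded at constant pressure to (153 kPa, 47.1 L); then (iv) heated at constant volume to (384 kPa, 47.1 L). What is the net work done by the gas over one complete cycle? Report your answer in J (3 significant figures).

W_net ≈ -5430 J

Constant-volume legs do no work.
W(i) = (384)(23.6 − 47.1) = -9024 J; W(iii) = (153)(47.1 − 23.6) = 3596 J.
W_net = -9024 + 3596 = -5428 J (the counter-clockwise enclosed area).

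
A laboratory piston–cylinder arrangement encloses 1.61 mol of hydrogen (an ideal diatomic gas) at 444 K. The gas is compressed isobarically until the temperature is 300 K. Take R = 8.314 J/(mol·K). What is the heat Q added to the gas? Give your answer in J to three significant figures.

Q ≈ -6750 J

Isobaric: W = nRΔT = (1.61)(8.314)(-144) = -1928 J.
ΔU = nCᵥΔT with Cᵥ = 5R/2: ΔU = (1.61)(20.79)(-144) = -4819 J.
Q = ΔU + W = -4819 − 1928 = -6746 J.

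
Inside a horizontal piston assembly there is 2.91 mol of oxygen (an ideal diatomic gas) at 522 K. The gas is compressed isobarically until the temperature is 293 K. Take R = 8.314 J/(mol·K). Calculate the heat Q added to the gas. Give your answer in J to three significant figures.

Isobaric: W = nRΔT = (2.91)(8.314)(-229) = -5540 J.
ΔU = nCᵥΔT with Cᵥ = 5R/2: ΔU = (2.91)(20.79)(-229) = -13851 J.
Q = ΔU + W = -13851 − 5540 = -19391 J.

Q ≈ -19400 J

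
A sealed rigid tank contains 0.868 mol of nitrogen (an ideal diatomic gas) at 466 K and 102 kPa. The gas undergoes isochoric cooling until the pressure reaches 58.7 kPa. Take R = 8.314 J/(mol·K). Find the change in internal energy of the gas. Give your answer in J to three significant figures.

Constant volume ⇒ W = 0, so Q = ΔU = nCᵥΔT with Cᵥ = 5R/2 = 20.79 J/(mol·K).
At constant V, T₂/T₁ = P₂/P₁ ⇒ ΔT = T₁(P₂/P₁ − 1) = 466·(58.7/102 − 1) = -197.8 K.
ΔU = (0.868)(20.79)(-197.8) = -3569 J.

ΔU ≈ -3570 J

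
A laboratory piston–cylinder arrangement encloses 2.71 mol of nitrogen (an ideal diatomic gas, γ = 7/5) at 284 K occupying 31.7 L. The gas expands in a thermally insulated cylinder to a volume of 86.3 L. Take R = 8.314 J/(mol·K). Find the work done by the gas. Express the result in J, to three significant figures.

W ≈ 5280 J

Adiabatic: TV^(γ−1) = const with γ = 7/5.
T₂ = T₁ (V₁/V₂)^(γ−1) = 284 × (31.7/86.3)^0.4 = 284 × 0.6699 = 190.3 K.
W_by = nCᵥ(T₁ − T₂) = (2.71)(20.79)(284 − 190.3) = 5280 J.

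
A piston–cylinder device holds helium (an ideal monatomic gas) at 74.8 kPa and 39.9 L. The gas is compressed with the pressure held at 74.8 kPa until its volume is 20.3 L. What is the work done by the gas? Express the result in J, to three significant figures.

Isobaric: W = P ΔV.
W = (74.8 kPa)(20.3 − 39.9 L) = (74.8)(-19.6) = -1466 J.

W ≈ -1470 J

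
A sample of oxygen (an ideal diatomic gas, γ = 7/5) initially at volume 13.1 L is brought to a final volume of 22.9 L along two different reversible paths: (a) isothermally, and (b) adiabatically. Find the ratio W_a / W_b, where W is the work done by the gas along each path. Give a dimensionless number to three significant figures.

Path (a) isothermal: W = P₁V₁ ln(V₂/V₁) → W_a/(P₁V₁) = 0.5585.
Path (b) adiabatic: W = P₁V₁(1 − (V₁/V₂)^(γ−1))/(γ−1) → W_b/(P₁V₁) = 0.5005.
W_a / W_b = 0.5585 / 0.5005 = 1.116.

W_a / W_b ≈ 1.12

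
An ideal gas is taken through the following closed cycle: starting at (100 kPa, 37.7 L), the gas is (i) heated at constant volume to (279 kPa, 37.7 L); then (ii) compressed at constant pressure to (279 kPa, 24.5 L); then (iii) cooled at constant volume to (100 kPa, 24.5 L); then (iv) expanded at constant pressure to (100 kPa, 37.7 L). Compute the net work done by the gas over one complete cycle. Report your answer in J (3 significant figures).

Constant-volume legs do no work.
W(ii) = (279)(24.5 − 37.7) = -3683 J; W(iv) = (100)(37.7 − 24.5) = 1320 J.
W_net = -3683 + 1320 = -2363 J (the counter-clockwise enclosed area).

W_net ≈ -2360 J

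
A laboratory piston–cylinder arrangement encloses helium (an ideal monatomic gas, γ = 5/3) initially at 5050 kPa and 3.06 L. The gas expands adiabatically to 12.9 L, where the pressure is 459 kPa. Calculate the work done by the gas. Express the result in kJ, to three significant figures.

W ≈ 14.3 kJ

Adiabatic: W = (P₁V₁ − P₂V₂)/(γ − 1) with γ = 5/3.
P₁V₁ = 15453 J, P₂V₂ = 5921 J.
W = (15453 − 5921) / 0.6667 = 14298 J.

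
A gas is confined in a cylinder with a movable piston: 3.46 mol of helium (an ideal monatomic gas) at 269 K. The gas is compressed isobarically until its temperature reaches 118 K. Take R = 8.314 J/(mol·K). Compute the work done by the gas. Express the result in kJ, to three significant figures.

W ≈ -4.34 kJ

Isobaric: W = P ΔV = nR ΔT.
W = (3.46)(8.314)(118 − 269) = -4344 J.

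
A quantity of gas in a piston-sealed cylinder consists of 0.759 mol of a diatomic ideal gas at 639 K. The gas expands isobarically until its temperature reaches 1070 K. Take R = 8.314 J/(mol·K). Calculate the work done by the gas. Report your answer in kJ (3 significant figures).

Isobaric: W = P ΔV = nR ΔT.
W = (0.759)(8.314)(1070 − 639) = 2720 J.

W ≈ 2.72 kJ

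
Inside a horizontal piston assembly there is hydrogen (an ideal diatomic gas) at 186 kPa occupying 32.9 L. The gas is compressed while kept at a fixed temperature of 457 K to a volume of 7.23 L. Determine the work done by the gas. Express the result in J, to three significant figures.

Isothermal: W = nRT ln(V₂/V₁) = P₁V₁ ln(V₂/V₁).
P₁V₁ = (186 kPa)(32.9 L) = 6119 J.
W = 6119 × ln(7.23/32.9) = 6119 × -1.515
W_by_gas = -9272 J.

W ≈ -9270 J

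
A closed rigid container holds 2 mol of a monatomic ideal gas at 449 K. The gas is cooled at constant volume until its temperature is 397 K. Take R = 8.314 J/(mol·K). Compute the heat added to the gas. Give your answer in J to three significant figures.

Q ≈ -1300 J

Constant volume ⇒ W = 0, so Q = ΔU = nCᵥΔT with Cᵥ = 3R/2 = 12.47 J/(mol·K).
ΔU = (2)(12.47)(397 − 449) = -1297 J.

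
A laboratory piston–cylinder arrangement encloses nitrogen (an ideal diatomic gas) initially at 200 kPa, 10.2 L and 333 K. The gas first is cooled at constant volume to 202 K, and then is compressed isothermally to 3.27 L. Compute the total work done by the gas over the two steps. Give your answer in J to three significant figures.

W_total ≈ -1410 J

Step 1 (isochoric): W = 0 (constant volume).
After step 1: P = 121.3 kPa (V unchanged).
Step 2 (isothermal): W = P₁V₁ ln(V₂/V₁) = (1237) ln(3.27/10.2) = -1408 J.
W_total = 0 − 1408 = -1408 J.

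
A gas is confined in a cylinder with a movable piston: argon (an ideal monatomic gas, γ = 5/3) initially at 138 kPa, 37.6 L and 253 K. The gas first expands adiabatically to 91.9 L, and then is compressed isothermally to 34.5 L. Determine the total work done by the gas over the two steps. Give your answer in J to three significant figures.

Step 1 (adiabatic): W = (P₁V₁ − P₂V₂)/(γ−1) = (5189 − 2860)/0.667 = 3494 J.
After step 1: P = 31.12 kPa, V = 91.9 L, T = 139.4 K.
Step 2 (isothermal): W = P₁V₁ ln(V₂/V₁) = (2860) ln(34.5/91.9) = -2802 J.
W_total = 3494 − 2802 = 692 J.

W_total ≈ 692 J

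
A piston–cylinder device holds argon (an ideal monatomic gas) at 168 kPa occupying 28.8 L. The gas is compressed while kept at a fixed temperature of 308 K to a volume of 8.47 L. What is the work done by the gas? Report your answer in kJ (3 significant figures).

W ≈ -5.92 kJ

Isothermal: W = nRT ln(V₂/V₁) = P₁V₁ ln(V₂/V₁).
P₁V₁ = (168 kPa)(28.8 L) = 4838 J.
W = 4838 × ln(8.47/28.8) = 4838 × -1.224
W_by_gas = -5921 J.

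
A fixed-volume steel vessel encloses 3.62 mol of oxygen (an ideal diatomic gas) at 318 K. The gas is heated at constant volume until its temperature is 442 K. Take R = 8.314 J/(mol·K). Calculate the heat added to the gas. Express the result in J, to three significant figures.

Q ≈ 9330 J

Constant volume ⇒ W = 0, so Q = ΔU = nCᵥΔT with Cᵥ = 5R/2 = 20.79 J/(mol·K).
ΔU = (3.62)(20.79)(442 − 318) = 9330 J.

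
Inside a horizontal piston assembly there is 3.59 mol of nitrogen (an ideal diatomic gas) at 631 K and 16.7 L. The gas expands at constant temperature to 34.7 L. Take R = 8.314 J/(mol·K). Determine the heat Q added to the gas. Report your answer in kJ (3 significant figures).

Q ≈ 13.8 kJ

Isothermal ⇒ ΔU = 0, so Q = W = nRT ln(V₂/V₁).
Q = (3.59)(8.314)(631) ln(34.7/16.7) = 18834 × 0.7313 = 13774 J.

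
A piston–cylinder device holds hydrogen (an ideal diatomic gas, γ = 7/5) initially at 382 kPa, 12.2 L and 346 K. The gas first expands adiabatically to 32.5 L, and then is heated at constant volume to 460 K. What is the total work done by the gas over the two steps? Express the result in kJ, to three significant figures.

Step 1 (adiabatic): W = (P₁V₁ − P₂V₂)/(γ−1) = (4660 − 3149)/0.4 = 3778 J.
Step 2 (isochoric): W = 0 (constant volume).
W_total = 3778 + 0 = 3778 J.

W_total ≈ 3.78 kJ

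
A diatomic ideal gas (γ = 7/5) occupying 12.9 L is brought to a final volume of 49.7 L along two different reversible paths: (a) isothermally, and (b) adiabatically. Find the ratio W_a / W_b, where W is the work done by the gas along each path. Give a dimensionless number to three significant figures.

W_a / W_b ≈ 1.29

Path (a) isothermal: W = P₁V₁ ln(V₂/V₁) → W_a/(P₁V₁) = 1.349.
Path (b) adiabatic: W = P₁V₁(1 − (V₁/V₂)^(γ−1))/(γ−1) → W_b/(P₁V₁) = 1.042.
W_a / W_b = 1.349 / 1.042 = 1.294.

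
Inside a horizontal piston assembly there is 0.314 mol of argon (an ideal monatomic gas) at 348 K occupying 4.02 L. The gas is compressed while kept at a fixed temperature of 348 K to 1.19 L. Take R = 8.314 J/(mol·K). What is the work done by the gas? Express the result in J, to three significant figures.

W ≈ -1110 J

Isothermal: W = nRT ln(V₂/V₁).
W = (0.314)(8.314)(348) × ln(1.19/4.02)
  = 908.5 × -1.217
W_by_gas = -1106 J.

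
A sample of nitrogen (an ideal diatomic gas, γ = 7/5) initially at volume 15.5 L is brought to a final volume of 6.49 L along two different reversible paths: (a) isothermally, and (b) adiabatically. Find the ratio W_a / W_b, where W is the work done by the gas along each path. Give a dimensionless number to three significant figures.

W_a / W_b ≈ 0.836

Path (a) isothermal: W = P₁V₁ ln(V₂/V₁) → W_a/(P₁V₁) = -0.8706.
Path (b) adiabatic: W = P₁V₁(1 − (V₁/V₂)^(γ−1))/(γ−1) → W_b/(P₁V₁) = -1.041.
W_a / W_b = -0.8706 / -1.041 = 0.836.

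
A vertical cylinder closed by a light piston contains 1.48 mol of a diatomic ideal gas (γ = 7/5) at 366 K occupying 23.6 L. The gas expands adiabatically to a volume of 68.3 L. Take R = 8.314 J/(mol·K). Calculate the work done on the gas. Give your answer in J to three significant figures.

W ≈ -3900 J

Adiabatic: TV^(γ−1) = const with γ = 7/5.
T₂ = T₁ (V₁/V₂)^(γ−1) = 366 × (23.6/68.3)^0.4 = 366 × 0.6537 = 239.3 K.
W_by = nCᵥ(T₁ − T₂) = (1.48)(20.79)(366 − 239.3) = 3899 J.
Work on gas = −W_by = -3899 J.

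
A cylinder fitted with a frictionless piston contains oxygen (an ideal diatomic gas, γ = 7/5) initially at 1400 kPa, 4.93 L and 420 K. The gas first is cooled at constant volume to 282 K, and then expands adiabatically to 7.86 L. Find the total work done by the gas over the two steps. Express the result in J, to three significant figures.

W_total ≈ 1970 J

Step 1 (isochoric): W = 0 (constant volume).
After step 1: P = 940 kPa (V unchanged).
Step 2 (adiabatic): W = (P₁V₁ − P₂V₂)/(γ−1) = (4634 − 3845)/0.4 = 1972 J.
W_total = 0 + 1972 = 1972 J.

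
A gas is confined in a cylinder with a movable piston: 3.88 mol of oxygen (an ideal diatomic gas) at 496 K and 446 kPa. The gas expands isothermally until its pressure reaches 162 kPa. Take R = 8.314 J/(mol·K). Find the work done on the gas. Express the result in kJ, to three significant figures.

Isothermal process: W = nRT ln(V₂/V₁) = nRT ln(P₁/P₂).
W = (3.88)(8.314)(496) × ln(446/162)
  = 16000 × ln(2.753) = 16000 × 1.013
W_by_gas = 16204 J; work on gas = −W_by = -16204 J.

W ≈ -16.2 kJ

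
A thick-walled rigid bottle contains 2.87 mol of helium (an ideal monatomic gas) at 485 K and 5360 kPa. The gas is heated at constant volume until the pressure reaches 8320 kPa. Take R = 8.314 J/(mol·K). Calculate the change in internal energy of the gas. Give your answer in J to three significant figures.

ΔU ≈ 9590 J

Constant volume ⇒ W = 0, so Q = ΔU = nCᵥΔT with Cᵥ = 3R/2 = 12.47 J/(mol·K).
At constant V, T₂/T₁ = P₂/P₁ ⇒ ΔT = T₁(P₂/P₁ − 1) = 485·(8320/5360 − 1) = 267.8 K.
ΔU = (2.87)(12.47)(267.8) = 9586 J.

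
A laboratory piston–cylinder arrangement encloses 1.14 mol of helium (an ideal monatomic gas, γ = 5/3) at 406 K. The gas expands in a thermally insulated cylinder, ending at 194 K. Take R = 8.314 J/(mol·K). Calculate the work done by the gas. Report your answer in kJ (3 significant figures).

W ≈ 3.01 kJ

Adiabatic ⇒ Q = 0, so W_by = −ΔU = nCᵥ(T₁ − T₂).
Cᵥ = 3R/2 = 12.47 J/(mol·K).
W = (1.14)(12.47)(406 − 194) = 3014 J.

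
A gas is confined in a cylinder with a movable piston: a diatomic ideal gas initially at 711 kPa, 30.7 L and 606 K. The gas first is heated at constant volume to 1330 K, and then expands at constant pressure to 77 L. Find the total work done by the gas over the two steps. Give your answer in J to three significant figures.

Step 1 (isochoric): W = 0 (constant volume).
After step 1: P = 1560 kPa (V unchanged).
Step 2 (isobaric): W = PΔV = (1560 kPa)(77 − 30.7 L) = 72249 J.
W_total = 0 + 72249 = 72249 J.

W_total ≈ 72200 J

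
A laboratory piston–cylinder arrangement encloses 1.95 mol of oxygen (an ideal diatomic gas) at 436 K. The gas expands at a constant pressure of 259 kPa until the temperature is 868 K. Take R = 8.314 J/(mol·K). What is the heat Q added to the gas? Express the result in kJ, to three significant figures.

Isobaric: W = nRΔT = (1.95)(8.314)(432) = 7004 J.
ΔU = nCᵥΔT with Cᵥ = 5R/2: ΔU = (1.95)(20.79)(432) = 17509 J.
Q = ΔU + W = 17509 + 7004 = 24513 J.

Q ≈ 24.5 kJ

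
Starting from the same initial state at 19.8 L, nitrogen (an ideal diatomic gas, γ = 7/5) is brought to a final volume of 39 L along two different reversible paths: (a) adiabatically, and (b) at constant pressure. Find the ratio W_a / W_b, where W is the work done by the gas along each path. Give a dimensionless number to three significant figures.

Path (a) adiabatic: W = P₁V₁(1 − (V₁/V₂)^(γ−1))/(γ−1) → W_a/(P₁V₁) = 0.5937.
Path (b) isobaric: W = P₁(V₂ − V₁) → W_b/(P₁V₁) = 0.9697.
W_a / W_b = 0.5937 / 0.9697 = 0.6123.

W_a / W_b ≈ 0.612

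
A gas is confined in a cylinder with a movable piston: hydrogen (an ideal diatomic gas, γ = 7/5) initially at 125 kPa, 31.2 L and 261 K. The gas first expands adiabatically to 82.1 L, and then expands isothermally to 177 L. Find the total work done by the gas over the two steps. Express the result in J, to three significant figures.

Step 1 (adiabatic): W = (P₁V₁ − P₂V₂)/(γ−1) = (3900 − 2648)/0.4 = 3129 J.
After step 1: P = 32.26 kPa, V = 82.1 L, T = 177.2 K.
Step 2 (isothermal): W = P₁V₁ ln(V₂/V₁) = (2648) ln(177/82.1) = 2035 J.
W_total = 3129 + 2035 = 5163 J.

W_total ≈ 5160 J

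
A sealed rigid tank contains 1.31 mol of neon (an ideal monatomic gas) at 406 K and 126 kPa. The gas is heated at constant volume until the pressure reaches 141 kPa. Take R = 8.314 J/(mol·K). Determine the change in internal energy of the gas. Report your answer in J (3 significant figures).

Constant volume ⇒ W = 0, so Q = ΔU = nCᵥΔT with Cᵥ = 3R/2 = 12.47 J/(mol·K).
At constant V, T₂/T₁ = P₂/P₁ ⇒ ΔT = T₁(P₂/P₁ − 1) = 406·(141/126 − 1) = 48.33 K.
ΔU = (1.31)(12.47)(48.33) = 789.6 J.

ΔU ≈ 790 J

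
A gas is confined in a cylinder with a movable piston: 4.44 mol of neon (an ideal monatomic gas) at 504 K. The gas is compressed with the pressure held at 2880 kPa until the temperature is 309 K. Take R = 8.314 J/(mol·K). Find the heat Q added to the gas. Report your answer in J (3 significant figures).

Isobaric: W = nRΔT = (4.44)(8.314)(-195) = -7198 J.
ΔU = nCᵥΔT with Cᵥ = 3R/2: ΔU = (4.44)(12.47)(-195) = -10797 J.
Q = ΔU + W = -10797 − 7198 = -17996 J.

Q ≈ -18000 J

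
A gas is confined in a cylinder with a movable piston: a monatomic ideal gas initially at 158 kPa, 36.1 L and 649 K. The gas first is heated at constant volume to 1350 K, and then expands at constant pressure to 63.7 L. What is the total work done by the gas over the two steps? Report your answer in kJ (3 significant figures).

W_total ≈ 9.07 kJ

Step 1 (isochoric): W = 0 (constant volume).
After step 1: P = 328.7 kPa (V unchanged).
Step 2 (isobaric): W = PΔV = (328.7 kPa)(63.7 − 36.1 L) = 9071 J.
W_total = 0 + 9071 = 9071 J.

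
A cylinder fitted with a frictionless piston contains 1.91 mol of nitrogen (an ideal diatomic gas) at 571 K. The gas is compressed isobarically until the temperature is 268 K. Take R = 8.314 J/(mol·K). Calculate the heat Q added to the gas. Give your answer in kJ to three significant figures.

Isobaric: W = nRΔT = (1.91)(8.314)(-303) = -4812 J.
ΔU = nCᵥΔT with Cᵥ = 5R/2: ΔU = (1.91)(20.79)(-303) = -12029 J.
Q = ΔU + W = -12029 − 4812 = -16840 J.

Q ≈ -16.8 kJ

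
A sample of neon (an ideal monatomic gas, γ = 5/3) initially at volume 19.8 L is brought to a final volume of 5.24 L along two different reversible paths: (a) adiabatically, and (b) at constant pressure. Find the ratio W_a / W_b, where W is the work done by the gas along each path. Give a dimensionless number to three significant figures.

Path (a) adiabatic: W = P₁V₁(1 − (V₁/V₂)^(γ−1))/(γ−1) → W_a/(P₁V₁) = -2.139.
Path (b) isobaric: W = P₁(V₂ − V₁) → W_b/(P₁V₁) = -0.7354.
W_a / W_b = -2.139 / -0.7354 = 2.909.

W_a / W_b ≈ 2.91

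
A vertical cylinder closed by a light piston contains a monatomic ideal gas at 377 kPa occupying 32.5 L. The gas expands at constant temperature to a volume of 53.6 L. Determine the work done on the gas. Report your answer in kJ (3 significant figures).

W ≈ -6.13 kJ

Isothermal: W = nRT ln(V₂/V₁) = P₁V₁ ln(V₂/V₁).
P₁V₁ = (377 kPa)(32.5 L) = 12252 J.
W = 12252 × ln(53.6/32.5) = 12252 × 0.5003
W_by_gas = 6130 J; work on gas = −W_by = -6130 J.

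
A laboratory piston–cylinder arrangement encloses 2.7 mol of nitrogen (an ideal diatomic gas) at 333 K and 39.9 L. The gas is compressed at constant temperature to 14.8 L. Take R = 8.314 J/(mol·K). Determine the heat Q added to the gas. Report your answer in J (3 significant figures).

Q ≈ -7410 J

Isothermal ⇒ ΔU = 0, so Q = W = nRT ln(V₂/V₁).
Q = (2.7)(8.314)(333) ln(14.8/39.9) = 7475 × -0.9917 = -7413 J.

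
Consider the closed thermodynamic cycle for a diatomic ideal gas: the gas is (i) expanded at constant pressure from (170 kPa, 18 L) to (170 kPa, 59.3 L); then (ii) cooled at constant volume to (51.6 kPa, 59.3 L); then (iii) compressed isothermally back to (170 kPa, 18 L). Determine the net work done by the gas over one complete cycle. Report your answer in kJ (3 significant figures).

Leg (i): W = PΔV = (170)(59.3 − 18) = 7021 J.
Leg (ii): W = 0.
Leg (iii): W = PᵢVᵢ ln(V_f/Vᵢ) = (3060) ln(18/59.3) = -3648 J.
W_net = 7021 − 3648 = 3373 J.

W_net ≈ 3.37 kJ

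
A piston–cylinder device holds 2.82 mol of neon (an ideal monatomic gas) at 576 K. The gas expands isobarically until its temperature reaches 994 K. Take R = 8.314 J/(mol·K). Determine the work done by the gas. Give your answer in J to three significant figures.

Isobaric: W = P ΔV = nR ΔT.
W = (2.82)(8.314)(994 − 576) = 9800 J.

W ≈ 9800 J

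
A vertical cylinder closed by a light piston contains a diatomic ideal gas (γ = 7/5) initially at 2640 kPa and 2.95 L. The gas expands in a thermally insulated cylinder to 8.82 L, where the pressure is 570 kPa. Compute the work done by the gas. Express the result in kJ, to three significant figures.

W ≈ 6.90 kJ

Adiabatic: W = (P₁V₁ − P₂V₂)/(γ − 1) with γ = 7/5.
P₁V₁ = 7788 J, P₂V₂ = 5027 J.
W = (7788 − 5027) / 0.4 = 6902 J.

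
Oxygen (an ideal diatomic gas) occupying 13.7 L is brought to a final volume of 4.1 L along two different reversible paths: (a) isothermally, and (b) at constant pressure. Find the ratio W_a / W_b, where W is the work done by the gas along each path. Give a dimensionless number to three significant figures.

W_a / W_b ≈ 1.72

Path (a) isothermal: W = P₁V₁ ln(V₂/V₁) → W_a/(P₁V₁) = -1.206.
Path (b) isobaric: W = P₁(V₂ − V₁) → W_b/(P₁V₁) = -0.7007.
W_a / W_b = -1.206 / -0.7007 = 1.722.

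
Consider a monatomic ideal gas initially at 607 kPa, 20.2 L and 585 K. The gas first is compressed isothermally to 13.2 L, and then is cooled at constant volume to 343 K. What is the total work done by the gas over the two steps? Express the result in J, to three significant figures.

Step 1 (isothermal): W = P₁V₁ ln(V₂/V₁) = (12261) ln(13.2/20.2) = -5217 J.
Step 2 (isochoric): W = 0 (constant volume).
W_total = -5217 + 0 = -5217 J.

W_total ≈ -5220 J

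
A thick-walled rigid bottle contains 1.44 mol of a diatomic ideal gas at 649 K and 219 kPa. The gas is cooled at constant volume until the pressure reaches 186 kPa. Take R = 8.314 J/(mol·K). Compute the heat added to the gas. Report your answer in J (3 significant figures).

Constant volume ⇒ W = 0, so Q = ΔU = nCᵥΔT with Cᵥ = 5R/2 = 20.79 J/(mol·K).
At constant V, T₂/T₁ = P₂/P₁ ⇒ ΔT = T₁(P₂/P₁ − 1) = 649·(186/219 − 1) = -97.79 K.
ΔU = (1.44)(20.79)(-97.79) = -2927 J.

Q ≈ -2930 J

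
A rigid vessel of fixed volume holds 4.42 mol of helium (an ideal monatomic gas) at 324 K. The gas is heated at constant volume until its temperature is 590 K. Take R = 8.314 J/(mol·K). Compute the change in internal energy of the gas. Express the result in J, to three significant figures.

Constant volume ⇒ W = 0, so Q = ΔU = nCᵥΔT with Cᵥ = 3R/2 = 12.47 J/(mol·K).
ΔU = (4.42)(12.47)(590 − 324) = 14662 J.

ΔU ≈ 14700 J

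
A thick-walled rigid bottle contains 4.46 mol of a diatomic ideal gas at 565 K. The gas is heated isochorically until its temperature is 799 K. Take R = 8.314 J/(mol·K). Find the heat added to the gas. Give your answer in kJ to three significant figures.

Constant volume ⇒ W = 0, so Q = ΔU = nCᵥΔT with Cᵥ = 5R/2 = 20.79 J/(mol·K).
ΔU = (4.46)(20.79)(799 − 565) = 21692 J.

Q ≈ 21.7 kJ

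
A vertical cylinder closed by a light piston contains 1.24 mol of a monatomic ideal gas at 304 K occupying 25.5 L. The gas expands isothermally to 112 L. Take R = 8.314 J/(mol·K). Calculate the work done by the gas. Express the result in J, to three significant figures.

W ≈ 4640 J

Isothermal: W = nRT ln(V₂/V₁).
W = (1.24)(8.314)(304) × ln(112/25.5)
  = 3134 × 1.48
W_by_gas = 4638 J.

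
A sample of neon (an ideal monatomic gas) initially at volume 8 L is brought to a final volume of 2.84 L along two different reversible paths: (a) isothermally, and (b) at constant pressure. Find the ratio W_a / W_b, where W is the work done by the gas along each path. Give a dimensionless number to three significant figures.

Path (a) isothermal: W = P₁V₁ ln(V₂/V₁) → W_a/(P₁V₁) = -1.036.
Path (b) isobaric: W = P₁(V₂ − V₁) → W_b/(P₁V₁) = -0.645.
W_a / W_b = -1.036 / -0.645 = 1.606.

W_a / W_b ≈ 1.61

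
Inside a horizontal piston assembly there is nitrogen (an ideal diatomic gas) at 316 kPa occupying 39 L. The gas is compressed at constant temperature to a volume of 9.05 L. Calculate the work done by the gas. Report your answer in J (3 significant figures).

W ≈ -18000 J

Isothermal: W = nRT ln(V₂/V₁) = P₁V₁ ln(V₂/V₁).
P₁V₁ = (316 kPa)(39 L) = 12324 J.
W = 12324 × ln(9.05/39) = 12324 × -1.461
W_by_gas = -18003 J.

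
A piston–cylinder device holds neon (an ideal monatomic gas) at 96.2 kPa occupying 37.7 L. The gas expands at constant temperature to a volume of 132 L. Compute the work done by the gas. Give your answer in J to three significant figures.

Isothermal: W = nRT ln(V₂/V₁) = P₁V₁ ln(V₂/V₁).
P₁V₁ = (96.2 kPa)(37.7 L) = 3627 J.
W = 3627 × ln(132/37.7) = 3627 × 1.253
W_by_gas = 4545 J.

W ≈ 4540 J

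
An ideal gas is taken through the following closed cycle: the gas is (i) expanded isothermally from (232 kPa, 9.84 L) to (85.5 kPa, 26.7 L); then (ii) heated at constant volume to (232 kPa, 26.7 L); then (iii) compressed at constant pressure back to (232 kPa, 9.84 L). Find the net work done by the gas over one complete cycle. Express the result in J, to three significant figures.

Leg (i): W = PᵢVᵢ ln(V_f/Vᵢ) = (2283) ln(26.7/9.84) = 2279 J.
Leg (ii): W = 0.
Leg (iii): W = PΔV = (232)(9.84 − 26.7) = -3912 J.
W_net = 2279 − 3912 = -1633 J.

W_net ≈ -1630 J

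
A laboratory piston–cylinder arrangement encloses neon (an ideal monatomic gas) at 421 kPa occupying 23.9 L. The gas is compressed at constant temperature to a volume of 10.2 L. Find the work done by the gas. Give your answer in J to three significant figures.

W ≈ -8570 J

Isothermal: W = nRT ln(V₂/V₁) = P₁V₁ ln(V₂/V₁).
P₁V₁ = (421 kPa)(23.9 L) = 10062 J.
W = 10062 × ln(10.2/23.9) = 10062 × -0.8515
W_by_gas = -8568 J.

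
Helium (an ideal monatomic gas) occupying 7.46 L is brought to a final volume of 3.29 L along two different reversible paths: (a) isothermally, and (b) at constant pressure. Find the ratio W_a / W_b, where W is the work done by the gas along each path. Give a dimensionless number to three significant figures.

W_a / W_b ≈ 1.46

Path (a) isothermal: W = P₁V₁ ln(V₂/V₁) → W_a/(P₁V₁) = -0.8187.
Path (b) isobaric: W = P₁(V₂ − V₁) → W_b/(P₁V₁) = -0.559.
W_a / W_b = -0.8187 / -0.559 = 1.465.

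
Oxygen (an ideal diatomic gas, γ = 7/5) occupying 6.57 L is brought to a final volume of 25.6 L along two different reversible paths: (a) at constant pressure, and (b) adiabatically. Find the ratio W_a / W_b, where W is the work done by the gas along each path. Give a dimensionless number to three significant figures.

Path (a) isobaric: W = P₁(V₂ − V₁) → W_a/(P₁V₁) = 2.896.
Path (b) adiabatic: W = P₁V₁(1 − (V₁/V₂)^(γ−1))/(γ−1) → W_b/(P₁V₁) = 1.049.
W_a / W_b = 2.896 / 1.049 = 2.761.

W_a / W_b ≈ 2.76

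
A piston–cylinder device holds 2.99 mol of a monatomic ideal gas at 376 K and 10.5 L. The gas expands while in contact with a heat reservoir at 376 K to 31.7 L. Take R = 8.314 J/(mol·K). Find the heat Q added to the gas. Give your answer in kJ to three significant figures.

Isothermal ⇒ ΔU = 0, so Q = W = nRT ln(V₂/V₁).
Q = (2.99)(8.314)(376) ln(31.7/10.5) = 9347 × 1.105 = 10328 J.

Q ≈ 10.3 kJ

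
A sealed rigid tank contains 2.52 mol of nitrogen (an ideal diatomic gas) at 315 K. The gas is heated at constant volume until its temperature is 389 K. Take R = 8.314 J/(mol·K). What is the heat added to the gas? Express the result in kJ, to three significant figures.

Constant volume ⇒ W = 0, so Q = ΔU = nCᵥΔT with Cᵥ = 5R/2 = 20.79 J/(mol·K).
ΔU = (2.52)(20.79)(389 − 315) = 3876 J.

Q ≈ 3.88 kJ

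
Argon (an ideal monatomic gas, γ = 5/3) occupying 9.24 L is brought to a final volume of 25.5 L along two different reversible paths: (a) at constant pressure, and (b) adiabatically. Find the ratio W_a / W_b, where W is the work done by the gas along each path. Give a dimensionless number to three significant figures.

W_a / W_b ≈ 2.39

Path (a) isobaric: W = P₁(V₂ − V₁) → W_a/(P₁V₁) = 1.76.
Path (b) adiabatic: W = P₁V₁(1 − (V₁/V₂)^(γ−1))/(γ−1) → W_b/(P₁V₁) = 0.7376.
W_a / W_b = 1.76 / 0.7376 = 2.386.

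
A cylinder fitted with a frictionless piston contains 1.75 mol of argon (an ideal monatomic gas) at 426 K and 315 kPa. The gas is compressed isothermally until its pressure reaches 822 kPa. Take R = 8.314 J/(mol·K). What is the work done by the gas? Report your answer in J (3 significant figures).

Isothermal process: W = nRT ln(V₂/V₁) = nRT ln(P₁/P₂).
W = (1.75)(8.314)(426) × ln(315/822)
  = 6198 × ln(0.3832) = 6198 × -0.9592
W_by_gas = -5945 J.

W ≈ -5950 J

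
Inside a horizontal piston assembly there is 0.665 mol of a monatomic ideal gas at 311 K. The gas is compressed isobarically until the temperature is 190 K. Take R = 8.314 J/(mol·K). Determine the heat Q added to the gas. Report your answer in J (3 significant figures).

Q ≈ -1670 J

Isobaric: W = nRΔT = (0.665)(8.314)(-121) = -669 J.
ΔU = nCᵥΔT with Cᵥ = 3R/2: ΔU = (0.665)(12.47)(-121) = -1003 J.
Q = ΔU + W = -1003 − 669 = -1672 J.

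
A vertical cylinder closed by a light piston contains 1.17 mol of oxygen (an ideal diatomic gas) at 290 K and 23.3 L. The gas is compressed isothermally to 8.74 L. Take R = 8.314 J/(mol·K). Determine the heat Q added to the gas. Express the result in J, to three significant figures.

Isothermal ⇒ ΔU = 0, so Q = W = nRT ln(V₂/V₁).
Q = (1.17)(8.314)(290) ln(8.74/23.3) = 2821 × -0.9805 = -2766 J.

Q ≈ -2770 J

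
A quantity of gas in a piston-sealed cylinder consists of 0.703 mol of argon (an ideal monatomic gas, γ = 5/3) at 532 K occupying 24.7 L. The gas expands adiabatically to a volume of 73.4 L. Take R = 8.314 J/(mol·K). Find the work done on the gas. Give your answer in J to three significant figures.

Adiabatic: TV^(γ−1) = const with γ = 5/3.
T₂ = T₁ (V₁/V₂)^(γ−1) = 532 × (24.7/73.4)^0.667 = 532 × 0.4838 = 257.4 K.
W_by = nCᵥ(T₁ − T₂) = (0.703)(12.47)(532 − 257.4) = 2408 J.
Work on gas = −W_by = -2408 J.

W ≈ -2410 J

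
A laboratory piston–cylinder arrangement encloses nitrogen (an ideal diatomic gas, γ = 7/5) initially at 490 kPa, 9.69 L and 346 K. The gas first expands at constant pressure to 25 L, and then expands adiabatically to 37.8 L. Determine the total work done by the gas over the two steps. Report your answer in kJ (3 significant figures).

W_total ≈ 12.2 kJ

Step 1 (isobaric): W = PΔV = (490 kPa)(25 − 9.69 L) = 7502 J.
After step 1: P = 490 kPa, V = 25 L, T = 892.7 K.
Step 2 (adiabatic): W = (P₁V₁ − P₂V₂)/(γ−1) = (12250 − 10383)/0.4 = 4668 J.
W_total = 7502 + 4668 = 12170 J.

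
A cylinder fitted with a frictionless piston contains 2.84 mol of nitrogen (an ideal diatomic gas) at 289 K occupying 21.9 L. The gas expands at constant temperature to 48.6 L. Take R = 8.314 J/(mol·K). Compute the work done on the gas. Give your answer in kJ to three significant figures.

W ≈ -5.44 kJ

Isothermal: W = nRT ln(V₂/V₁).
W = (2.84)(8.314)(289) × ln(48.6/21.9)
  = 6824 × 0.7971
W_by_gas = 5440 J; work on gas = −W_by = -5440 J.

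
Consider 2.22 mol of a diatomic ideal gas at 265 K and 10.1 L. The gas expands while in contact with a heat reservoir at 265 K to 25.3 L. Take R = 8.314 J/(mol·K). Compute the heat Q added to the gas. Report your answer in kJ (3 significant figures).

Q ≈ 4.49 kJ

Isothermal ⇒ ΔU = 0, so Q = W = nRT ln(V₂/V₁).
Q = (2.22)(8.314)(265) ln(25.3/10.1) = 4891 × 0.9183 = 4491 J.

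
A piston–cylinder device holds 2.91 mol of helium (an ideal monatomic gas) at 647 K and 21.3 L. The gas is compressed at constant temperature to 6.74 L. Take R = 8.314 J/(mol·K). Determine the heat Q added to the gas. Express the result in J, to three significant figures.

Q ≈ -18000 J

Isothermal ⇒ ΔU = 0, so Q = W = nRT ln(V₂/V₁).
Q = (2.91)(8.314)(647) ln(6.74/21.3) = 15653 × -1.151 = -18011 J.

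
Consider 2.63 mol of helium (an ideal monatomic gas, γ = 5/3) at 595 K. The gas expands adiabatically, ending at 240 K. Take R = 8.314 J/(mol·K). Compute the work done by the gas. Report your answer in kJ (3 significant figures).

W ≈ 11.6 kJ

Adiabatic ⇒ Q = 0, so W_by = −ΔU = nCᵥ(T₁ − T₂).
Cᵥ = 3R/2 = 12.47 J/(mol·K).
W = (2.63)(12.47)(595 − 240) = 11644 J.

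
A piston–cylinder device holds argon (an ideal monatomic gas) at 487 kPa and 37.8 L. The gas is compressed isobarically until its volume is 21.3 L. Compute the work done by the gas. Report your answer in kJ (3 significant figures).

W ≈ -8.04 kJ

Isobaric: W = P ΔV.
W = (487 kPa)(21.3 − 37.8 L) = (487)(-16.5) = -8035 J.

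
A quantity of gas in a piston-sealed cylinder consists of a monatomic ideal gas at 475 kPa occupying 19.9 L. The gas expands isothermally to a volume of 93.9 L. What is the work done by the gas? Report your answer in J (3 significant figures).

W ≈ 14700 J

Isothermal: W = nRT ln(V₂/V₁) = P₁V₁ ln(V₂/V₁).
P₁V₁ = (475 kPa)(19.9 L) = 9452 J.
W = 9452 × ln(93.9/19.9) = 9452 × 1.552
W_by_gas = 14666 J.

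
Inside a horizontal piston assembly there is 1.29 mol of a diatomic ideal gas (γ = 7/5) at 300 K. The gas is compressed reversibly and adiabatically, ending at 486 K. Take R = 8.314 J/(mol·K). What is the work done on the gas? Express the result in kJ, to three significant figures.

W ≈ 4.99 kJ

Adiabatic ⇒ Q = 0, so W_by = −ΔU = nCᵥ(T₁ − T₂).
Cᵥ = 5R/2 = 20.79 J/(mol·K).
W = (1.29)(20.79)(300 − 486) = -4987 J.
Work on gas = −W_by = 4987 J.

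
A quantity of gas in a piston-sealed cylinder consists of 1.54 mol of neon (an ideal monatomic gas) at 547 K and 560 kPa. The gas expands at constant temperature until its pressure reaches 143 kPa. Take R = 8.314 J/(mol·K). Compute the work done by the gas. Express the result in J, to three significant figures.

W ≈ 9560 J

Isothermal process: W = nRT ln(V₂/V₁) = nRT ln(P₁/P₂).
W = (1.54)(8.314)(547) × ln(560/143)
  = 7004 × ln(3.916) = 7004 × 1.365
W_by_gas = 9560 J.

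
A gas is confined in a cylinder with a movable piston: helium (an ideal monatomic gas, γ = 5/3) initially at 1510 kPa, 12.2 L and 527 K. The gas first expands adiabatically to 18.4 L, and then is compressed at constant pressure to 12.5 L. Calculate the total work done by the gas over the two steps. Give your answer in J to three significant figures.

W_total ≈ 2130 J

Step 1 (adiabatic): W = (P₁V₁ − P₂V₂)/(γ−1) = (18422 − 14008)/0.667 = 6622 J.
After step 1: P = 761.3 kPa, V = 18.4 L, T = 400.7 K.
Step 2 (isobaric): W = PΔV = (761.3 kPa)(12.5 − 18.4 L) = -4492 J.
W_total = 6622 − 4492 = 2130 J.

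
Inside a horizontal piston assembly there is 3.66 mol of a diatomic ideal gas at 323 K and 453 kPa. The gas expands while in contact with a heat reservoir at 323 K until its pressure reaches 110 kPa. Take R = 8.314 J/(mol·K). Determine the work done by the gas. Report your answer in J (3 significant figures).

W ≈ 13900 J

Isothermal process: W = nRT ln(V₂/V₁) = nRT ln(P₁/P₂).
W = (3.66)(8.314)(323) × ln(453/110)
  = 9829 × ln(4.118) = 9829 × 1.415
W_by_gas = 13912 J.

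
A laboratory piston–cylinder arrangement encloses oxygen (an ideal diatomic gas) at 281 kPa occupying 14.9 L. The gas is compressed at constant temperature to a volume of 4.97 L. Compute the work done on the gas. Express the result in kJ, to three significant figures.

Isothermal: W = nRT ln(V₂/V₁) = P₁V₁ ln(V₂/V₁).
P₁V₁ = (281 kPa)(14.9 L) = 4187 J.
W = 4187 × ln(4.97/14.9) = 4187 × -1.098
W_by_gas = -4597 J; work on gas = −W_by = 4597 J.

W ≈ 4.60 kJ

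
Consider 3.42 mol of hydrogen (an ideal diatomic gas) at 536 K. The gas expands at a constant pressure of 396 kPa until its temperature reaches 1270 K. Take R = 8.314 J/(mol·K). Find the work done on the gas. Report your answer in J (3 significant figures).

W ≈ -20900 J

Isobaric: W = P ΔV = nR ΔT.
W = (3.42)(8.314)(1270 − 536) = 20870 J.
Work on gas = −W_by = -20870 J.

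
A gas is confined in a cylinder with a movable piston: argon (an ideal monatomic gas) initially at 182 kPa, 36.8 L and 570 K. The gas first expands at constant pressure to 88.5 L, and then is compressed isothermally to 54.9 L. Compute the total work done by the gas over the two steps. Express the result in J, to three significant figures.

W_total ≈ 1720 J

Step 1 (isobaric): W = PΔV = (182 kPa)(88.5 − 36.8 L) = 9409 J.
After step 1: P = 182 kPa, V = 88.5 L, T = 1371 K.
Step 2 (isothermal): W = P₁V₁ ln(V₂/V₁) = (16107) ln(54.9/88.5) = -7691 J.
W_total = 9409 − 7691 = 1718 J.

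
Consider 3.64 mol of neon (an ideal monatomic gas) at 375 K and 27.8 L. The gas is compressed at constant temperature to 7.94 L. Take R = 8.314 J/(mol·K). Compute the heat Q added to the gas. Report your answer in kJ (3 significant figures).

Isothermal ⇒ ΔU = 0, so Q = W = nRT ln(V₂/V₁).
Q = (3.64)(8.314)(375) ln(7.94/27.8) = 11349 × -1.253 = -14221 J.

Q ≈ -14.2 kJ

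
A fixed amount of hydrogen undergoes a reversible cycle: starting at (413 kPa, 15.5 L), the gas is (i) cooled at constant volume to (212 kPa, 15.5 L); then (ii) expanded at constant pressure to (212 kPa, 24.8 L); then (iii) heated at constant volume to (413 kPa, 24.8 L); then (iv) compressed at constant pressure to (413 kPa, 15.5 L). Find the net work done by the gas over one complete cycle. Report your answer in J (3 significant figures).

Constant-volume legs do no work.
W(ii) = (212)(24.8 − 15.5) = 1972 J; W(iv) = (413)(15.5 − 24.8) = -3841 J.
W_net = 1972 − 3841 = -1869 J (the counter-clockwise enclosed area).

W_net ≈ -1870 J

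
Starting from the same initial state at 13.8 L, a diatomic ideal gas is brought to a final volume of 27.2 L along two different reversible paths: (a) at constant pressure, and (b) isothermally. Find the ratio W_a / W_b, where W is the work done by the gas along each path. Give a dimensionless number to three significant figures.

W_a / W_b ≈ 1.43

Path (a) isobaric: W = P₁(V₂ − V₁) → W_a/(P₁V₁) = 0.971.
Path (b) isothermal: W = P₁V₁ ln(V₂/V₁) → W_b/(P₁V₁) = 0.6785.
W_a / W_b = 0.971 / 0.6785 = 1.431.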